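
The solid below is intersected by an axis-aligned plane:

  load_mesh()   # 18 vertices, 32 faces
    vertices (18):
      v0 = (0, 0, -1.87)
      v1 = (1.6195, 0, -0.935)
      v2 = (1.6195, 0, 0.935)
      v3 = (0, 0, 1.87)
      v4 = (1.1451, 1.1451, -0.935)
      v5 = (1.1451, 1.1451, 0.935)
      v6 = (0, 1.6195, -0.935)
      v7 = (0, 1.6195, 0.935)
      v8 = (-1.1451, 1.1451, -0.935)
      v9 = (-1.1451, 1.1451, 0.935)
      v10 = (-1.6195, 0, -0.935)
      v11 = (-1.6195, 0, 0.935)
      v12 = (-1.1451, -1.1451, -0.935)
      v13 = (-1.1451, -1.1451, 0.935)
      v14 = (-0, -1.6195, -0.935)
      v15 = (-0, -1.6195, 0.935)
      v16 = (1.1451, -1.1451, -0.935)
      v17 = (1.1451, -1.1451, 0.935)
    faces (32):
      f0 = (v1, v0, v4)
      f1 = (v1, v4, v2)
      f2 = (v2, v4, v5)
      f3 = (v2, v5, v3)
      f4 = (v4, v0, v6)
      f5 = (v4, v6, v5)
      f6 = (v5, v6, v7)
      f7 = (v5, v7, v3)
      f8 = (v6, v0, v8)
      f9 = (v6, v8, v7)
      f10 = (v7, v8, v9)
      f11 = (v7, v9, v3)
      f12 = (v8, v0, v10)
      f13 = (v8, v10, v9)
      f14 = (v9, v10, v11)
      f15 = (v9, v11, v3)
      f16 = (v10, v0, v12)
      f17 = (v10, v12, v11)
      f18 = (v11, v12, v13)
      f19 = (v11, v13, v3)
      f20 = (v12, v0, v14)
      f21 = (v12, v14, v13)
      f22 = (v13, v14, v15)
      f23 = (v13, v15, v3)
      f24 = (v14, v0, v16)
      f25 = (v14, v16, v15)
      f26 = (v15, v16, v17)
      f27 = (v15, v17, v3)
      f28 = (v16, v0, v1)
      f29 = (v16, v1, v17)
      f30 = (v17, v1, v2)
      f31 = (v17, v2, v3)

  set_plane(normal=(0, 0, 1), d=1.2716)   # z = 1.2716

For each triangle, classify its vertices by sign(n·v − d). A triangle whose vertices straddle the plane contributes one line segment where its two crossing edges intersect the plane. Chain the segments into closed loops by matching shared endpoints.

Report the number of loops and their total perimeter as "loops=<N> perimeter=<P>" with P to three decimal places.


loops=1 perimeter=6.346

Straddling triangles (8 of 32):
  (v2,v5,v3) [--+] → (0.732864, 0.732864, 1.2716)–(1.03648, 0, 1.2716)  len=0.7933
  (v5,v7,v3) [--+] → (0, 1.03648, 1.2716)–(0.732864, 0.732864, 1.2716)  len=0.7933
  (v7,v9,v3) [--+] → (-0.732864, 0.732864, 1.2716)–(0, 1.03648, 1.2716)  len=0.7933
  (v9,v11,v3) [--+] → (-1.03648, 0, 1.2716)–(-0.732864, 0.732864, 1.2716)  len=0.7933
  (v11,v13,v3) [--+] → (-0.732864, -0.732864, 1.2716)–(-1.03648, 0, 1.2716)  len=0.7933
  (v13,v15,v3) [--+] → (0, -1.03648, 1.2716)–(-0.732864, -0.732864, 1.2716)  len=0.7933
  (v15,v17,v3) [--+] → (0.732864, -0.732864, 1.2716)–(0, -1.03648, 1.2716)  len=0.7933
  (v17,v2,v3) [--+] → (1.03648, 0, 1.2716)–(0.732864, -0.732864, 1.2716)  len=0.7933

Chained into 1 loop(s):
  loop 1: 8 segments, perimeter = 6.3461
Total perimeter = 6.346


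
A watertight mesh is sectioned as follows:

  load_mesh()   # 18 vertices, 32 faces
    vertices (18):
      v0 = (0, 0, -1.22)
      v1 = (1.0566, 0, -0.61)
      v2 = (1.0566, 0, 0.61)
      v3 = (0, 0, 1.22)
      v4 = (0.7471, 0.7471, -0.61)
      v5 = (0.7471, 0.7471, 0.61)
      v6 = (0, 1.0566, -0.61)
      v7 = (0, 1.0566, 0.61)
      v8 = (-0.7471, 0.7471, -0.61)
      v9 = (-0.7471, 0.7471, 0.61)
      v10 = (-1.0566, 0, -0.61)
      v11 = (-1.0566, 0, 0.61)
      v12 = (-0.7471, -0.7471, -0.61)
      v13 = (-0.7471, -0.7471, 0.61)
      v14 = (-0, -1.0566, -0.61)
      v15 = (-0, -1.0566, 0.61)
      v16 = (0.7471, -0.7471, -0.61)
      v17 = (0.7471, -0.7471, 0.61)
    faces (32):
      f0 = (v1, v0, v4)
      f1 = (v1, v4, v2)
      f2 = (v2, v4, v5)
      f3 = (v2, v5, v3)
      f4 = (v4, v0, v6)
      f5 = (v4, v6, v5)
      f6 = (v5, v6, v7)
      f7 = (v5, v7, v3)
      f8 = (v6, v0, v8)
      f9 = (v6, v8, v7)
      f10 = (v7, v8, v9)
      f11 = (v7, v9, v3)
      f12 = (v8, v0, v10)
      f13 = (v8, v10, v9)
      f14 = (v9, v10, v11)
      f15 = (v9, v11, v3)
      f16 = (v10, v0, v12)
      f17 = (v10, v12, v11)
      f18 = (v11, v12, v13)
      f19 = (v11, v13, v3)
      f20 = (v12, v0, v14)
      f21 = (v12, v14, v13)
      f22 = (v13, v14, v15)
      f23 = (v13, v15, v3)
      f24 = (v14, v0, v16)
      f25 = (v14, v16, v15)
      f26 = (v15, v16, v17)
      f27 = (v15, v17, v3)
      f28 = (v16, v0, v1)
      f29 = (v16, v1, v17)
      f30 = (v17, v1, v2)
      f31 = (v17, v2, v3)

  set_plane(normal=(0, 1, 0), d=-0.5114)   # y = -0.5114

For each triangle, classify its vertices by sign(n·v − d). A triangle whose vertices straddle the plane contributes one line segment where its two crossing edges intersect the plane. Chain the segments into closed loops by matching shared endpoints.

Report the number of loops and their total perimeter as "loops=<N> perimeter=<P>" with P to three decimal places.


loops=1 perimeter=6.083

Straddling triangles (12 of 32):
  (v10,v0,v12) [++-] → (-0.5114, -0.5114, -0.802447)–(-0.844743, -0.5114, -0.61)  len=0.3849
  (v10,v12,v11) [+-+] → (-0.844743, -0.5114, -0.61)–(-0.844743, -0.5114, -0.225106)  len=0.3849
  (v11,v12,v13) [+--] → (-0.844743, -0.5114, -0.225106)–(-0.844743, -0.5114, 0.61)  len=0.8351
  (v11,v13,v3) [+-+] → (-0.844743, -0.5114, 0.61)–(-0.5114, -0.5114, 0.802447)  len=0.3849
  (v12,v0,v14) [-+-] → (-0.5114, -0.5114, -0.802447)–(0, -0.5114, -0.924757)  len=0.5258
  (v13,v15,v3) [--+] → (0, -0.5114, 0.924757)–(-0.5114, -0.5114, 0.802447)  len=0.5258
  (v14,v0,v16) [-+-] → (0, -0.5114, -0.924757)–(0.5114, -0.5114, -0.802447)  len=0.5258
  (v15,v17,v3) [--+] → (0.5114, -0.5114, 0.802447)–(0, -0.5114, 0.924757)  len=0.5258
  (v16,v0,v1) [-++] → (0.5114, -0.5114, -0.802447)–(0.844743, -0.5114, -0.61)  len=0.3849
  (v16,v1,v17) [-+-] → (0.844743, -0.5114, -0.61)–(0.844743, -0.5114, 0.225106)  len=0.8351
  (v17,v1,v2) [-++] → (0.844743, -0.5114, 0.225106)–(0.844743, -0.5114, 0.61)  len=0.3849
  (v17,v2,v3) [-++] → (0.844743, -0.5114, 0.61)–(0.5114, -0.5114, 0.802447)  len=0.3849

Chained into 1 loop(s):
  loop 1: 12 segments, perimeter = 6.0829
Total perimeter = 6.083


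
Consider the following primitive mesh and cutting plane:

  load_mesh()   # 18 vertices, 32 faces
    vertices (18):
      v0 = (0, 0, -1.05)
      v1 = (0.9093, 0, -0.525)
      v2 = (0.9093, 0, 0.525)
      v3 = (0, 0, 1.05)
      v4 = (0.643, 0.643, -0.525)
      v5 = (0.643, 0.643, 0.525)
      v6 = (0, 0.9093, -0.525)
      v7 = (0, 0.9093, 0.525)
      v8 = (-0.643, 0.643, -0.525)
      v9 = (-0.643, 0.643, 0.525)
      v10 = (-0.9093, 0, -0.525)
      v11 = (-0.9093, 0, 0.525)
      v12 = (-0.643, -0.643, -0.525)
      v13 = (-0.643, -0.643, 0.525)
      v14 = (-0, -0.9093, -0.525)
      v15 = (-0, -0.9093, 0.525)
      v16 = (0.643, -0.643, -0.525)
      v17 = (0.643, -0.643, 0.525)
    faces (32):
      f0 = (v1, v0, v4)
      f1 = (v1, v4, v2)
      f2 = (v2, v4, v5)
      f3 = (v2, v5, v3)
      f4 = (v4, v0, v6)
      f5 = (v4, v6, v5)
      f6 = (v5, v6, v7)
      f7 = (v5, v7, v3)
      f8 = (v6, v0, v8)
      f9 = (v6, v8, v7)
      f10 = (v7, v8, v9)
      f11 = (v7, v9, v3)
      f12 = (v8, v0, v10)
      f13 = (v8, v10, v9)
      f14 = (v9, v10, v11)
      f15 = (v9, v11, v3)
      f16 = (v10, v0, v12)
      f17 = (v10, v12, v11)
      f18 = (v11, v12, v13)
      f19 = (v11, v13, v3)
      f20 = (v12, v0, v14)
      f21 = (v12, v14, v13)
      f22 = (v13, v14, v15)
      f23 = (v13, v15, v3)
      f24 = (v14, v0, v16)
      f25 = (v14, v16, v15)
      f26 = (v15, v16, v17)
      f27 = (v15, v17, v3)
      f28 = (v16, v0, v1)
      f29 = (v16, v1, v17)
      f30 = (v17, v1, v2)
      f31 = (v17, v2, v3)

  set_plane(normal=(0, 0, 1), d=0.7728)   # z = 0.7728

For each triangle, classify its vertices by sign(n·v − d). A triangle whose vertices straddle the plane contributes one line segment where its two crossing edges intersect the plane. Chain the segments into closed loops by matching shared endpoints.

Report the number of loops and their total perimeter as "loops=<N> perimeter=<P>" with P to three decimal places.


loops=1 perimeter=2.940

Straddling triangles (8 of 32):
  (v2,v5,v3) [--+] → (0.339504, 0.339504, 0.7728)–(0.48011, 0, 0.7728)  len=0.3675
  (v5,v7,v3) [--+] → (0, 0.48011, 0.7728)–(0.339504, 0.339504, 0.7728)  len=0.3675
  (v7,v9,v3) [--+] → (-0.339504, 0.339504, 0.7728)–(0, 0.48011, 0.7728)  len=0.3675
  (v9,v11,v3) [--+] → (-0.48011, 0, 0.7728)–(-0.339504, 0.339504, 0.7728)  len=0.3675
  (v11,v13,v3) [--+] → (-0.339504, -0.339504, 0.7728)–(-0.48011, 0, 0.7728)  len=0.3675
  (v13,v15,v3) [--+] → (0, -0.48011, 0.7728)–(-0.339504, -0.339504, 0.7728)  len=0.3675
  (v15,v17,v3) [--+] → (0.339504, -0.339504, 0.7728)–(0, -0.48011, 0.7728)  len=0.3675
  (v17,v2,v3) [--+] → (0.48011, 0, 0.7728)–(0.339504, -0.339504, 0.7728)  len=0.3675

Chained into 1 loop(s):
  loop 1: 8 segments, perimeter = 2.9397
Total perimeter = 2.940


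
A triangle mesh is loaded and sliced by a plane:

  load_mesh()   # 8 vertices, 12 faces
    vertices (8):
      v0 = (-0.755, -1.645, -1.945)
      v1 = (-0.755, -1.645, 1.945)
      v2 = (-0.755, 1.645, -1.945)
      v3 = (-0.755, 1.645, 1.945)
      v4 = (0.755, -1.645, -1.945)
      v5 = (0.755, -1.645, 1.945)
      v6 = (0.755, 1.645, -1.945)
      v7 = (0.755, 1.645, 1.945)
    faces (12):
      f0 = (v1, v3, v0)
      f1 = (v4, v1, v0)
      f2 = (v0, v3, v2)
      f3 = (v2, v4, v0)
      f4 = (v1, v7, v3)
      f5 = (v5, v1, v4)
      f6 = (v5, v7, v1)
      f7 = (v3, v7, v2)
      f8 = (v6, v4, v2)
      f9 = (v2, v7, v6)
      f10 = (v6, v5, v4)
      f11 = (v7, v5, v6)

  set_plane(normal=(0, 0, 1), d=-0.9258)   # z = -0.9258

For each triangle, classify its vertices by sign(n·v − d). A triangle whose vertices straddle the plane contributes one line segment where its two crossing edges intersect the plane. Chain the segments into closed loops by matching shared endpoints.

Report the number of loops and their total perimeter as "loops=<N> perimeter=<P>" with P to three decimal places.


loops=1 perimeter=9.600

Straddling triangles (8 of 12):
  (v1,v3,v0) [++-] → (-0.755, -0.783003, -0.9258)–(-0.755, -1.645, -0.9258)  len=0.8620
  (v4,v1,v0) [-+-] → (0.359372, -1.645, -0.9258)–(-0.755, -1.645, -0.9258)  len=1.1144
  (v0,v3,v2) [-+-] → (-0.755, -0.783003, -0.9258)–(-0.755, 1.645, -0.9258)  len=2.4280
  (v5,v1,v4) [++-] → (0.359372, -1.645, -0.9258)–(0.755, -1.645, -0.9258)  len=0.3956
  (v3,v7,v2) [++-] → (-0.359372, 1.645, -0.9258)–(-0.755, 1.645, -0.9258)  len=0.3956
  (v2,v7,v6) [-+-] → (-0.359372, 1.645, -0.9258)–(0.755, 1.645, -0.9258)  len=1.1144
  (v6,v5,v4) [-+-] → (0.755, 0.783003, -0.9258)–(0.755, -1.645, -0.9258)  len=2.4280
  (v7,v5,v6) [++-] → (0.755, 0.783003, -0.9258)–(0.755, 1.645, -0.9258)  len=0.8620

Chained into 1 loop(s):
  loop 1: 8 segments, perimeter = 9.6000
Total perimeter = 9.600


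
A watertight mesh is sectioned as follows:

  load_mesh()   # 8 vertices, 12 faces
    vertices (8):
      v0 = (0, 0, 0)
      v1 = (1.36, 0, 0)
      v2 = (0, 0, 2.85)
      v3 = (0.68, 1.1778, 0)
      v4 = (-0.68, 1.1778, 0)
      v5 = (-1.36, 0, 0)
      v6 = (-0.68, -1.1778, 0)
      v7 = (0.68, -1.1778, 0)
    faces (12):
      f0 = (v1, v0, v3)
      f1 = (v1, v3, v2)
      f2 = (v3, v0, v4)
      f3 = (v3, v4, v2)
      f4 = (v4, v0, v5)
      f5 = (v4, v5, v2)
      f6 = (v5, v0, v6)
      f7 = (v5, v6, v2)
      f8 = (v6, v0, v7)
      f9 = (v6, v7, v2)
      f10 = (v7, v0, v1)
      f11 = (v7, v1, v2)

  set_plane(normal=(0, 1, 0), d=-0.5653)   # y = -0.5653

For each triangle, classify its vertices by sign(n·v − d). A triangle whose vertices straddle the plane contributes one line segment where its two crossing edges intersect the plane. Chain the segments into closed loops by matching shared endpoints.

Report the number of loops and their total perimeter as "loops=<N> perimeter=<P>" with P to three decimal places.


loops=1 perimeter=6.004

Straddling triangles (6 of 12):
  (v5,v0,v6) [++-] → (-0.326375, -0.5653, 0)–(-1.03363, -0.5653, 0)  len=0.7073
  (v5,v6,v2) [+-+] → (-1.03363, -0.5653, 0)–(-0.326375, -0.5653, 1.48211)  len=1.6422
  (v6,v0,v7) [-+-] → (-0.326375, -0.5653, 0)–(0.326375, -0.5653, 0)  len=0.6527
  (v6,v7,v2) [--+] → (0.326375, -0.5653, 1.48211)–(-0.326375, -0.5653, 1.48211)  len=0.6527
  (v7,v0,v1) [-++] → (0.326375, -0.5653, 0)–(1.03363, -0.5653, 0)  len=0.7073
  (v7,v1,v2) [-++] → (1.03363, -0.5653, 0)–(0.326375, -0.5653, 1.48211)  len=1.6422

Chained into 1 loop(s):
  loop 1: 6 segments, perimeter = 6.0044
Total perimeter = 6.004


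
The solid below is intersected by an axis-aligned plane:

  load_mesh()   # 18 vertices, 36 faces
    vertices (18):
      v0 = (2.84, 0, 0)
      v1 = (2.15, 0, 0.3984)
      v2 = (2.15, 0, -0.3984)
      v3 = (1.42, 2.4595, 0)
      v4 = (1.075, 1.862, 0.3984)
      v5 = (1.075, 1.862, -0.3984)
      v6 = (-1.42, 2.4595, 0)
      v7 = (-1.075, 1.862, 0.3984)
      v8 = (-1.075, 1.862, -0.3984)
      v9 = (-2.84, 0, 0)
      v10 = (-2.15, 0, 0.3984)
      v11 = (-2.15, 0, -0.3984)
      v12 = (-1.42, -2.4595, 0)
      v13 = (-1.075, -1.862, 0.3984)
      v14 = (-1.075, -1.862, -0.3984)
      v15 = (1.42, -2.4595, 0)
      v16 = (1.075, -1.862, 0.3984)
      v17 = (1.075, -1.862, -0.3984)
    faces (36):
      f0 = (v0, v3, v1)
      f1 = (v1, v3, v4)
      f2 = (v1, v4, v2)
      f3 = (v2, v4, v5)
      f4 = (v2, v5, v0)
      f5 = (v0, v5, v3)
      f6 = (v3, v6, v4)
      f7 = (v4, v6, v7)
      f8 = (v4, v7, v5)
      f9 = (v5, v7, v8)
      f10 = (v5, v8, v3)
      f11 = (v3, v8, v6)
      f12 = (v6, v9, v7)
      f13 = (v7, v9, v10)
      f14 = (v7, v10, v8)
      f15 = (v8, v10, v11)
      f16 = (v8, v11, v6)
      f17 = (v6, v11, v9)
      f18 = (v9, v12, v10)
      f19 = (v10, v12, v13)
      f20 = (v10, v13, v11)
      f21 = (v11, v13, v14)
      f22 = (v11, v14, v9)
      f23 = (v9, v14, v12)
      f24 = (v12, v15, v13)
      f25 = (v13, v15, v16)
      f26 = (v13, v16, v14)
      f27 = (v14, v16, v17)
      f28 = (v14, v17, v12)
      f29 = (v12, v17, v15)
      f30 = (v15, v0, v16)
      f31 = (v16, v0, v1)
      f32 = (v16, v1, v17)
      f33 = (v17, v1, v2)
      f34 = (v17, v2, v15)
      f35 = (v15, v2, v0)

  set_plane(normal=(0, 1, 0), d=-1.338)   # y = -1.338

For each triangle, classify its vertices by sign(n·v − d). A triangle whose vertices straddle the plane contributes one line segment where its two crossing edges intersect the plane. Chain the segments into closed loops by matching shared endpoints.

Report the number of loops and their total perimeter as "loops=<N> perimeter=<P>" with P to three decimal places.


loops=2 perimeter=4.781

Straddling triangles (12 of 36):
  (v9,v12,v10) [+-+] → (-2.0675, -1.338, 0)–(-1.75287, -1.338, 0.181665)  len=0.3633
  (v10,v12,v13) [+--] → (-1.75287, -1.338, 0.181665)–(-1.37752, -1.338, 0.3984)  len=0.4334
  (v10,v13,v11) [+-+] → (-1.37752, -1.338, 0.3984)–(-1.37752, -1.338, 0.174166)  len=0.2242
  (v11,v13,v14) [+--] → (-1.37752, -1.338, 0.174166)–(-1.37752, -1.338, -0.3984)  len=0.5726
  (v11,v14,v9) [+-+] → (-1.37752, -1.338, -0.3984)–(-1.5717, -1.338, -0.286283)  len=0.2242
  (v9,v14,v12) [+--] → (-1.5717, -1.338, -0.286283)–(-2.0675, -1.338, 0)  len=0.5725
  (v15,v0,v16) [-+-] → (2.0675, -1.338, 0)–(1.5717, -1.338, 0.286283)  len=0.5725
  (v16,v0,v1) [-++] → (1.5717, -1.338, 0.286283)–(1.37752, -1.338, 0.3984)  len=0.2242
  (v16,v1,v17) [-+-] → (1.37752, -1.338, 0.3984)–(1.37752, -1.338, -0.174166)  len=0.5726
  (v17,v1,v2) [-++] → (1.37752, -1.338, -0.174166)–(1.37752, -1.338, -0.3984)  len=0.2242
  (v17,v2,v15) [-+-] → (1.37752, -1.338, -0.3984)–(1.75287, -1.338, -0.181665)  len=0.4334
  (v15,v2,v0) [-++] → (1.75287, -1.338, -0.181665)–(2.0675, -1.338, 0)  len=0.3633

Chained into 2 loop(s):
  loop 1: 6 segments, perimeter = 2.3903
  loop 2: 6 segments, perimeter = 2.3903
Total perimeter = 4.781


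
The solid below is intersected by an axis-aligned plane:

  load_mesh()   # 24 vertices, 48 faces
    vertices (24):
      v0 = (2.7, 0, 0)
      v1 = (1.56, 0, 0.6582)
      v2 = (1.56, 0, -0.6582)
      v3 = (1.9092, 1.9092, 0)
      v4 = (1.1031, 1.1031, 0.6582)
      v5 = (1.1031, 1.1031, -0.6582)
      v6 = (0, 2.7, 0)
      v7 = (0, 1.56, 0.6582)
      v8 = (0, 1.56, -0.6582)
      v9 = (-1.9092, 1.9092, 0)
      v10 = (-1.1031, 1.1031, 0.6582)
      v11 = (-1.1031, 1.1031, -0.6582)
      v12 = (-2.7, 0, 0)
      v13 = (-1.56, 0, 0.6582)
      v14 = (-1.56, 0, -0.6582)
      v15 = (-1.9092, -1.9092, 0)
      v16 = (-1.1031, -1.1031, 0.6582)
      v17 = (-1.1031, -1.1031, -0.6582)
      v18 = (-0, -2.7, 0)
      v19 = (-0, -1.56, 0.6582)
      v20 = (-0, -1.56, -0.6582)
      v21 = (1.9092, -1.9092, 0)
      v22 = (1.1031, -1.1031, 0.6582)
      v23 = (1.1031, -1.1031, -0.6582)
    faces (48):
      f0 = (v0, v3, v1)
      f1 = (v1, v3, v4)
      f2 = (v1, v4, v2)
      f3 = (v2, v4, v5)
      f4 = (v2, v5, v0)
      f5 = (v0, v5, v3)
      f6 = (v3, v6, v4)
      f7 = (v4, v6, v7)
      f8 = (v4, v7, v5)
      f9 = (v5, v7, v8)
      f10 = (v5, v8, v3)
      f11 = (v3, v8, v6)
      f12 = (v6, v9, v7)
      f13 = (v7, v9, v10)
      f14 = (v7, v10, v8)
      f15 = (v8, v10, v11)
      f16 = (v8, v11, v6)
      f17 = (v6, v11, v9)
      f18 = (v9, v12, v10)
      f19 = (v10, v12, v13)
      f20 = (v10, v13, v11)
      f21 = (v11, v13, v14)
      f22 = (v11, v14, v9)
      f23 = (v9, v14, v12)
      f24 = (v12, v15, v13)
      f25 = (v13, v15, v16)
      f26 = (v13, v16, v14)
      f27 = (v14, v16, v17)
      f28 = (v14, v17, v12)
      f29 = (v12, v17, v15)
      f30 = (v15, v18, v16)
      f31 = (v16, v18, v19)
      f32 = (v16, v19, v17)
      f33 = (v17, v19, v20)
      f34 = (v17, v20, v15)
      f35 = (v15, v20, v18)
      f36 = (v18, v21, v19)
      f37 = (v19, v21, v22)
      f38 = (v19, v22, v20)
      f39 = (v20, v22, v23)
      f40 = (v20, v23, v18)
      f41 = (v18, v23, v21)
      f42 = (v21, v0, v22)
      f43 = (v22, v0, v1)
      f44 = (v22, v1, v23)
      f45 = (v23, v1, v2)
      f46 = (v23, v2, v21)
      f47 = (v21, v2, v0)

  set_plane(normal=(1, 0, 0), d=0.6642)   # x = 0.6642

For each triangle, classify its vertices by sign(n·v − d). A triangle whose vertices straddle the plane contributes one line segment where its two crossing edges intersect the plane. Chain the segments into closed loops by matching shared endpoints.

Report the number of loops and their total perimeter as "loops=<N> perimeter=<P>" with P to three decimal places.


loops=2 perimeter=7.898

Straddling triangles (12 of 48):
  (v3,v6,v4) [+-+] → (0.6642, 2.42489, 0)–(0.6642, 1.73847, 0.396316)  len=0.7926
  (v4,v6,v7) [+--] → (0.6642, 1.73847, 0.396316)–(0.6642, 1.28489, 0.6582)  len=0.5238
  (v4,v7,v5) [+-+] → (0.6642, 1.28489, 0.6582)–(0.6642, 1.28489, -0.134432)  len=0.7926
  (v5,v7,v8) [+--] → (0.6642, 1.28489, -0.134432)–(0.6642, 1.28489, -0.6582)  len=0.5238
  (v5,v8,v3) [+-+] → (0.6642, 1.28489, -0.6582)–(0.6642, 1.68148, -0.429216)  len=0.4580
  (v3,v8,v6) [+--] → (0.6642, 1.68148, -0.429216)–(0.6642, 2.42489, 0)  len=0.8584
  (v18,v21,v19) [-+-] → (0.6642, -2.42489, 0)–(0.6642, -1.68148, 0.429216)  len=0.8584
  (v19,v21,v22) [-++] → (0.6642, -1.68148, 0.429216)–(0.6642, -1.28489, 0.6582)  len=0.4580
  (v19,v22,v20) [-+-] → (0.6642, -1.28489, 0.6582)–(0.6642, -1.28489, 0.134432)  len=0.5238
  (v20,v22,v23) [-++] → (0.6642, -1.28489, 0.134432)–(0.6642, -1.28489, -0.6582)  len=0.7926
  (v20,v23,v18) [-+-] → (0.6642, -1.28489, -0.6582)–(0.6642, -1.73847, -0.396316)  len=0.5238
  (v18,v23,v21) [-++] → (0.6642, -1.73847, -0.396316)–(0.6642, -2.42489, 0)  len=0.7926

Chained into 2 loop(s):
  loop 1: 6 segments, perimeter = 3.9491
  loop 2: 6 segments, perimeter = 3.9491
Total perimeter = 7.898


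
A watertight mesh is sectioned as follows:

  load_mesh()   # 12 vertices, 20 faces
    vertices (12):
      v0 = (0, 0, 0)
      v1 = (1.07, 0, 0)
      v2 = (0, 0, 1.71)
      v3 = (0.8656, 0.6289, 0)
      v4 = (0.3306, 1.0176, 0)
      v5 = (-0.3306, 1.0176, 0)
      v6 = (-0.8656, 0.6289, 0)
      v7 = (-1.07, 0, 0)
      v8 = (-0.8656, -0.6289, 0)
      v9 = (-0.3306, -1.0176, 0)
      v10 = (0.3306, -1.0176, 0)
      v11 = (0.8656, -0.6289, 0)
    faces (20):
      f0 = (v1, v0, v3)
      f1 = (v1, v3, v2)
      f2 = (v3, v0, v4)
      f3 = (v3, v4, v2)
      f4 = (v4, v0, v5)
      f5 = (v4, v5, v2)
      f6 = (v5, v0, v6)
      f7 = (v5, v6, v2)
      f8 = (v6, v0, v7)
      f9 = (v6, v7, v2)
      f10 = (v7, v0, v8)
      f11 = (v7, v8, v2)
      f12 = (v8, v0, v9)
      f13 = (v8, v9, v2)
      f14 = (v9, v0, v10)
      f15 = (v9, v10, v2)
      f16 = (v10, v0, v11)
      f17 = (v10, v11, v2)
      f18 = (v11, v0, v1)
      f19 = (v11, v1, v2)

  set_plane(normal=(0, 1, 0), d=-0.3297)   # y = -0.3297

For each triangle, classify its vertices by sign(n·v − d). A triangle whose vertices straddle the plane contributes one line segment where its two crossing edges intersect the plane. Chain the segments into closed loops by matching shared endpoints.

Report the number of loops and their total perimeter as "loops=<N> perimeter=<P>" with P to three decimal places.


loops=1 perimeter=5.034

Straddling triangles (10 of 20):
  (v7,v0,v8) [++-] → (-0.45379, -0.3297, 0)–(-0.962844, -0.3297, 0)  len=0.5091
  (v7,v8,v2) [+-+] → (-0.962844, -0.3297, 0)–(-0.45379, -0.3297, 0.813535)  len=0.9597
  (v8,v0,v9) [-+-] → (-0.45379, -0.3297, 0)–(-0.107114, -0.3297, 0)  len=0.3467
  (v8,v9,v2) [--+] → (-0.107114, -0.3297, 1.15596)–(-0.45379, -0.3297, 0.813535)  len=0.4873
  (v9,v0,v10) [-+-] → (-0.107114, -0.3297, 0)–(0.107114, -0.3297, 0)  len=0.2142
  (v9,v10,v2) [--+] → (0.107114, -0.3297, 1.15596)–(-0.107114, -0.3297, 1.15596)  len=0.2142
  (v10,v0,v11) [-+-] → (0.107114, -0.3297, 0)–(0.45379, -0.3297, 0)  len=0.3467
  (v10,v11,v2) [--+] → (0.45379, -0.3297, 0.813535)–(0.107114, -0.3297, 1.15596)  len=0.4873
  (v11,v0,v1) [-++] → (0.45379, -0.3297, 0)–(0.962844, -0.3297, 0)  len=0.5091
  (v11,v1,v2) [-++] → (0.962844, -0.3297, 0)–(0.45379, -0.3297, 0.813535)  len=0.9597

Chained into 1 loop(s):
  loop 1: 10 segments, perimeter = 5.0338
Total perimeter = 5.034


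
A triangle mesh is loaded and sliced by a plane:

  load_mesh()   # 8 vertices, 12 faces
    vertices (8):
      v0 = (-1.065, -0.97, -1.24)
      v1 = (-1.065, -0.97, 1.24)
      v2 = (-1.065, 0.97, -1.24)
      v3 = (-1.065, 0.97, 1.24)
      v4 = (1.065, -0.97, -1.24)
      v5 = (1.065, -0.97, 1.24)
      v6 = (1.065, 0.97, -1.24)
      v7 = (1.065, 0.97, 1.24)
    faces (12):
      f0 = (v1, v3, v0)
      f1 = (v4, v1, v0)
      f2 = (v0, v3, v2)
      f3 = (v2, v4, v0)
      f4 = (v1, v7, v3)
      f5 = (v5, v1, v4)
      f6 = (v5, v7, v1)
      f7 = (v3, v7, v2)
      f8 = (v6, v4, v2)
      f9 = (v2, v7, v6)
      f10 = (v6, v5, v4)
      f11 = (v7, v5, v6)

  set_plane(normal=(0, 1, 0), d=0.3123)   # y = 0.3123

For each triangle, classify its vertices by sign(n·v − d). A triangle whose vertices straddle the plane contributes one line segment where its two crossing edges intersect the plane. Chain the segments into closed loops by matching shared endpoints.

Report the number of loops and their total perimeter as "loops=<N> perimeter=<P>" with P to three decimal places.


Straddling triangles (8 of 12):
  (v1,v3,v0) [-+-] → (-1.065, 0.3123, 1.24)–(-1.065, 0.3123, 0.399229)  len=0.8408
  (v0,v3,v2) [-++] → (-1.065, 0.3123, 0.399229)–(-1.065, 0.3123, -1.24)  len=1.6392
  (v2,v4,v0) [+--] → (-0.342886, 0.3123, -1.24)–(-1.065, 0.3123, -1.24)  len=0.7221
  (v1,v7,v3) [-++] → (0.342886, 0.3123, 1.24)–(-1.065, 0.3123, 1.24)  len=1.4079
  (v5,v7,v1) [-+-] → (1.065, 0.3123, 1.24)–(0.342886, 0.3123, 1.24)  len=0.7221
  (v6,v4,v2) [+-+] → (1.065, 0.3123, -1.24)–(-0.342886, 0.3123, -1.24)  len=1.4079
  (v6,v5,v4) [+--] → (1.065, 0.3123, -0.399229)–(1.065, 0.3123, -1.24)  len=0.8408
  (v7,v5,v6) [+-+] → (1.065, 0.3123, 1.24)–(1.065, 0.3123, -0.399229)  len=1.6392

Chained into 1 loop(s):
  loop 1: 8 segments, perimeter = 9.2200
Total perimeter = 9.220

loops=1 perimeter=9.220


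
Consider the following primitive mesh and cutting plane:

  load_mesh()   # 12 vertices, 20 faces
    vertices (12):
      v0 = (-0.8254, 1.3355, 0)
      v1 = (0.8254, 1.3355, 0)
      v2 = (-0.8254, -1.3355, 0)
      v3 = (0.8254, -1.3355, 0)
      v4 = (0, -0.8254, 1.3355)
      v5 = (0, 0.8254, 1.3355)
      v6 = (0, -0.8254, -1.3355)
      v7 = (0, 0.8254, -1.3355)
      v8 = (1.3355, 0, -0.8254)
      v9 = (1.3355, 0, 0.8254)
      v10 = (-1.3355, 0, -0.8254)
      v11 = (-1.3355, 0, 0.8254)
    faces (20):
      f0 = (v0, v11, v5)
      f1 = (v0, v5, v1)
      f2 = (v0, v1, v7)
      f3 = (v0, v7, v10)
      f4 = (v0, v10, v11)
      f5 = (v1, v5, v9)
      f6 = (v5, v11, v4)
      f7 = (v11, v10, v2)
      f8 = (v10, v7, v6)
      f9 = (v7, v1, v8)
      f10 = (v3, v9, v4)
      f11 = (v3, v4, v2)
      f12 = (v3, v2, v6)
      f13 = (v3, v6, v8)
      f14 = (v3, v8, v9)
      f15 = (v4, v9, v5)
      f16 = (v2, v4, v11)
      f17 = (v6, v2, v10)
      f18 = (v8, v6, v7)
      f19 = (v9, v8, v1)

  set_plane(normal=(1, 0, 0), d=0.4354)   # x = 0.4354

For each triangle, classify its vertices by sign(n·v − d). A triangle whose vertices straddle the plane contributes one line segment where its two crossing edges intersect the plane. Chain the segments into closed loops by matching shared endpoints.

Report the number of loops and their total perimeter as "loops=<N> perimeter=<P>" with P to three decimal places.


Straddling triangles (10 of 20):
  (v0,v5,v1) [--+] → (0.4354, 1.09448, 0.631021)–(0.4354, 1.3355, 0)  len=0.6755
  (v0,v1,v7) [-+-] → (0.4354, 1.3355, 0)–(0.4354, 1.09448, -0.631021)  len=0.6755
  (v1,v5,v9) [+-+] → (0.4354, 1.09448, 0.631021)–(0.4354, 0.556303, 1.1692)  len=0.7611
  (v7,v1,v8) [-++] → (0.4354, 1.09448, -0.631021)–(0.4354, 0.556303, -1.1692)  len=0.7611
  (v3,v9,v4) [++-] → (0.4354, -0.556303, 1.1692)–(0.4354, -1.09448, 0.631021)  len=0.7611
  (v3,v4,v2) [+--] → (0.4354, -1.09448, 0.631021)–(0.4354, -1.3355, 0)  len=0.6755
  (v3,v2,v6) [+--] → (0.4354, -1.3355, 0)–(0.4354, -1.09448, -0.631021)  len=0.6755
  (v3,v6,v8) [+-+] → (0.4354, -1.09448, -0.631021)–(0.4354, -0.556303, -1.1692)  len=0.7611
  (v4,v9,v5) [-+-] → (0.4354, -0.556303, 1.1692)–(0.4354, 0.556303, 1.1692)  len=1.1126
  (v8,v6,v7) [+--] → (0.4354, -0.556303, -1.1692)–(0.4354, 0.556303, -1.1692)  len=1.1126

Chained into 1 loop(s):
  loop 1: 10 segments, perimeter = 7.9715
Total perimeter = 7.972

loops=1 perimeter=7.972


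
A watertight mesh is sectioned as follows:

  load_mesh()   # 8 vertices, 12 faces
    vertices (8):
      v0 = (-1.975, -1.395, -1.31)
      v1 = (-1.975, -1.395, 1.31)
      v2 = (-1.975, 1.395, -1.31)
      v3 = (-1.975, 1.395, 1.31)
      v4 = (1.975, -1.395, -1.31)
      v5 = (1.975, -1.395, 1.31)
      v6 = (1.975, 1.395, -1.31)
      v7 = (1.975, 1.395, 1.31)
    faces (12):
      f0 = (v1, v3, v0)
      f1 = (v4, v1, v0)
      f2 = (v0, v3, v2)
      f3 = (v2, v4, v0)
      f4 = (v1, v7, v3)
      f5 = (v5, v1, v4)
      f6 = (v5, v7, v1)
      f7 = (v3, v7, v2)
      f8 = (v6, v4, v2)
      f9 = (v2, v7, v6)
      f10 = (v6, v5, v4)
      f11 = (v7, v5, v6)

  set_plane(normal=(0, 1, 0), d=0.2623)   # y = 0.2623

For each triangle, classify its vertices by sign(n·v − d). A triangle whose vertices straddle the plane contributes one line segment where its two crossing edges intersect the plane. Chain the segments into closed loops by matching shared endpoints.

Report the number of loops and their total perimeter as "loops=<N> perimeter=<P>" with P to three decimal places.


loops=1 perimeter=13.140

Straddling triangles (8 of 12):
  (v1,v3,v0) [-+-] → (-1.975, 0.2623, 1.31)–(-1.975, 0.2623, 0.246318)  len=1.0637
  (v0,v3,v2) [-++] → (-1.975, 0.2623, 0.246318)–(-1.975, 0.2623, -1.31)  len=1.5563
  (v2,v4,v0) [+--] → (-0.371357, 0.2623, -1.31)–(-1.975, 0.2623, -1.31)  len=1.6036
  (v1,v7,v3) [-++] → (0.371357, 0.2623, 1.31)–(-1.975, 0.2623, 1.31)  len=2.3464
  (v5,v7,v1) [-+-] → (1.975, 0.2623, 1.31)–(0.371357, 0.2623, 1.31)  len=1.6036
  (v6,v4,v2) [+-+] → (1.975, 0.2623, -1.31)–(-0.371357, 0.2623, -1.31)  len=2.3464
  (v6,v5,v4) [+--] → (1.975, 0.2623, -0.246318)–(1.975, 0.2623, -1.31)  len=1.0637
  (v7,v5,v6) [+-+] → (1.975, 0.2623, 1.31)–(1.975, 0.2623, -0.246318)  len=1.5563

Chained into 1 loop(s):
  loop 1: 8 segments, perimeter = 13.1400
Total perimeter = 13.140


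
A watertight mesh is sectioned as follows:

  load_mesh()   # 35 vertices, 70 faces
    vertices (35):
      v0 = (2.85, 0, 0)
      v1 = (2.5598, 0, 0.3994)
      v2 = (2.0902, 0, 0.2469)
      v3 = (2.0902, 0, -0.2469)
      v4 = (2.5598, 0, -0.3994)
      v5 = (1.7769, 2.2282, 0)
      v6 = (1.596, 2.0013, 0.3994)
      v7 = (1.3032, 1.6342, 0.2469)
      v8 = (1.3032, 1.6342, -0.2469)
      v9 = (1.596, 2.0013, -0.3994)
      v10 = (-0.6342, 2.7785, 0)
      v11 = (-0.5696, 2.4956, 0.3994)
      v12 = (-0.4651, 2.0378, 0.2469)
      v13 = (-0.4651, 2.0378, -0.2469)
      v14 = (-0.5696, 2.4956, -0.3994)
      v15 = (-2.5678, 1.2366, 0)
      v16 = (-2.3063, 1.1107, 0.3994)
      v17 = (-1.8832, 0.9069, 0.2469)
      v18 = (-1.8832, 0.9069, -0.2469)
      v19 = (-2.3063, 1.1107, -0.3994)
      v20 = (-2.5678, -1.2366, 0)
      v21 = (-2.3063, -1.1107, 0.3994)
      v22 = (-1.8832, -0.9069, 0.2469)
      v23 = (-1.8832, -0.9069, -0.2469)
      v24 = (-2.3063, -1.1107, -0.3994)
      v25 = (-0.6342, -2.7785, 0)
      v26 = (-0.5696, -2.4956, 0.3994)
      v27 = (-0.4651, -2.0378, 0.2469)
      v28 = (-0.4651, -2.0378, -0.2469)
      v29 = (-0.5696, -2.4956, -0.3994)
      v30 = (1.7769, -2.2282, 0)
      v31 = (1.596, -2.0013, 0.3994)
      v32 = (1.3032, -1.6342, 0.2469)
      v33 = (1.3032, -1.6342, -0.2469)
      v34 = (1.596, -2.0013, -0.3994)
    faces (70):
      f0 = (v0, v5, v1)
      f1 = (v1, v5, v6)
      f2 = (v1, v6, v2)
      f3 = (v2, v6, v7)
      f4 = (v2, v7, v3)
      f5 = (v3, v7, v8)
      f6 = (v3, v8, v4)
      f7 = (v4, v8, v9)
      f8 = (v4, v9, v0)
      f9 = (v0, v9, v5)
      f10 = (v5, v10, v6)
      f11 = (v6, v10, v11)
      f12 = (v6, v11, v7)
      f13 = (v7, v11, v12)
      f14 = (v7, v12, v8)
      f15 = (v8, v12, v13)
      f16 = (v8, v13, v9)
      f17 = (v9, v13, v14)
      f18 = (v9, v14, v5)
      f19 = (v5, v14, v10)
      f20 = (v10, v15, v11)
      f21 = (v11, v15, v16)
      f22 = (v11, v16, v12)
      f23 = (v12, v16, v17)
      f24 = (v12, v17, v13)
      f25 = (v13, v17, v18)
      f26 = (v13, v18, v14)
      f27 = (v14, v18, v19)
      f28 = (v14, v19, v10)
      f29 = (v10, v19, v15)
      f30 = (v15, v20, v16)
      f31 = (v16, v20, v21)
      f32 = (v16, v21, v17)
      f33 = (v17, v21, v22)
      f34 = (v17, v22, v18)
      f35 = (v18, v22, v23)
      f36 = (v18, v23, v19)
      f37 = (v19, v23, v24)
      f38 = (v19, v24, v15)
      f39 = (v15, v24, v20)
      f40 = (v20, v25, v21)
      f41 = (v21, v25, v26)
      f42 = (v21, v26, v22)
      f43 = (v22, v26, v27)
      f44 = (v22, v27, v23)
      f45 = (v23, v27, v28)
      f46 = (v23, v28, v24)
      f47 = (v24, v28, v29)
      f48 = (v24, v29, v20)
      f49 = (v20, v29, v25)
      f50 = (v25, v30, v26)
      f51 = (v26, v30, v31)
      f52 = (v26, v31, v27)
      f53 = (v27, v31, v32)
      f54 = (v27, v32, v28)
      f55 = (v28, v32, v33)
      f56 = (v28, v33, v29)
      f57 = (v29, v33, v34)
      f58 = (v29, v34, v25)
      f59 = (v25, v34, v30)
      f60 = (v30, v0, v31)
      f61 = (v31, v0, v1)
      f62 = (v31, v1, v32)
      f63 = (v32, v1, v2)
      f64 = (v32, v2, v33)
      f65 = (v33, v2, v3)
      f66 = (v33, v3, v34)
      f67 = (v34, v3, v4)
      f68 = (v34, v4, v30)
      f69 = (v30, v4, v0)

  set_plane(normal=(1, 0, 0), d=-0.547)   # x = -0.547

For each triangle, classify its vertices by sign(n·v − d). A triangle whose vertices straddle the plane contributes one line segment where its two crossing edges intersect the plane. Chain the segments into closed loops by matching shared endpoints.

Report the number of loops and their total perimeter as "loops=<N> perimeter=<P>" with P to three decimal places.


Straddling triangles (24 of 70):
  (v5,v10,v6) [+-+] → (-0.547, 2.7586, 0)–(-0.547, 2.74811, 0.0156164)  len=0.0188
  (v6,v10,v11) [+--] → (-0.547, 2.74811, 0.0156164)–(-0.547, 2.49044, 0.3994)  len=0.4623
  (v6,v11,v7) [+-+] → (-0.547, 2.49044, 0.3994)–(-0.547, 2.48521, 0.39756)  len=0.0056
  (v7,v11,v12) [+-+] → (-0.547, 2.48521, 0.39756)–(-0.547, 2.39659, 0.366419)  len=0.0939
  (v9,v13,v14) [++-] → (-0.547, 2.39659, -0.366419)–(-0.547, 2.49044, -0.3994)  len=0.0995
  (v9,v14,v5) [+-+] → (-0.547, 2.49044, -0.3994)–(-0.547, 2.49302, -0.395553)  len=0.0046
  (v5,v14,v10) [+--] → (-0.547, 2.49302, -0.395553)–(-0.547, 2.7586, 0)  len=0.4764
  (v11,v16,v12) [--+] → (-0.547, 1.99656, 0.253683)–(-0.547, 2.39659, 0.366419)  len=0.4156
  (v12,v16,v17) [+--] → (-0.547, 1.99656, 0.253683)–(-0.547, 1.97249, 0.2469)  len=0.0250
  (v12,v17,v13) [+-+] → (-0.547, 1.97249, 0.2469)–(-0.547, 1.97249, -0.218381)  len=0.4653
  (v13,v17,v18) [+--] → (-0.547, 1.97249, -0.218381)–(-0.547, 1.97249, -0.2469)  len=0.0285
  (v13,v18,v14) [+--] → (-0.547, 1.97249, -0.2469)–(-0.547, 2.39659, -0.366419)  len=0.4406
  (v22,v26,v27) [--+] → (-0.547, -2.39659, 0.366419)–(-0.547, -1.97249, 0.2469)  len=0.4406
  (v22,v27,v23) [-+-] → (-0.547, -1.97249, 0.2469)–(-0.547, -1.97249, 0.218381)  len=0.0285
  (v23,v27,v28) [-++] → (-0.547, -1.97249, 0.218381)–(-0.547, -1.97249, -0.2469)  len=0.4653
  (v23,v28,v24) [-+-] → (-0.547, -1.97249, -0.2469)–(-0.547, -1.99656, -0.253683)  len=0.0250
  (v24,v28,v29) [-+-] → (-0.547, -1.99656, -0.253683)–(-0.547, -2.39659, -0.366419)  len=0.4156
  (v25,v30,v26) [-+-] → (-0.547, -2.7586, 0)–(-0.547, -2.49302, 0.395553)  len=0.4764
  (v26,v30,v31) [-++] → (-0.547, -2.49302, 0.395553)–(-0.547, -2.49044, 0.3994)  len=0.0046
  (v26,v31,v27) [-++] → (-0.547, -2.49044, 0.3994)–(-0.547, -2.39659, 0.366419)  len=0.0995
  (v28,v33,v29) [++-] → (-0.547, -2.48521, -0.39756)–(-0.547, -2.39659, -0.366419)  len=0.0939
  (v29,v33,v34) [-++] → (-0.547, -2.48521, -0.39756)–(-0.547, -2.49044, -0.3994)  len=0.0056
  (v29,v34,v25) [-+-] → (-0.547, -2.49044, -0.3994)–(-0.547, -2.74811, -0.0156164)  len=0.4623
  (v25,v34,v30) [-++] → (-0.547, -2.74811, -0.0156164)–(-0.547, -2.7586, 0)  len=0.0188

Chained into 2 loop(s):
  loop 1: 12 segments, perimeter = 2.5361
  loop 2: 12 segments, perimeter = 2.5361
Total perimeter = 5.072

loops=2 perimeter=5.072


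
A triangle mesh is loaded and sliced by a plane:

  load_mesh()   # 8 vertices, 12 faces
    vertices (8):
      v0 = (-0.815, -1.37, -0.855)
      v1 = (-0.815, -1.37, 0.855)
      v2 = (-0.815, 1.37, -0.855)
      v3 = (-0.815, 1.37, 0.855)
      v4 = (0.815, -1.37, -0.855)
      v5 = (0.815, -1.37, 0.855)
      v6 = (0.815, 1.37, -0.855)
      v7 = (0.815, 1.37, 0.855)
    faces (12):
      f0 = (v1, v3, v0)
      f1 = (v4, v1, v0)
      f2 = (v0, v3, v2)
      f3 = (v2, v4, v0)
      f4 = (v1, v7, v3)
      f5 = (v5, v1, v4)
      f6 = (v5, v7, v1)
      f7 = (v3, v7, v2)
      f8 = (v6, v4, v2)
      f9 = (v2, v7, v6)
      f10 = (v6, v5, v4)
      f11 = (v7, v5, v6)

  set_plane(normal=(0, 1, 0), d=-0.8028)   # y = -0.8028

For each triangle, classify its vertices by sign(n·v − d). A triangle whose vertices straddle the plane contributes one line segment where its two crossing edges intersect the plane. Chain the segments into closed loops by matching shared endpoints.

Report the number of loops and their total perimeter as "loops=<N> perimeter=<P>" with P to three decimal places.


Straddling triangles (8 of 12):
  (v1,v3,v0) [-+-] → (-0.815, -0.8028, 0.855)–(-0.815, -0.8028, -0.501018)  len=1.3560
  (v0,v3,v2) [-++] → (-0.815, -0.8028, -0.501018)–(-0.815, -0.8028, -0.855)  len=0.3540
  (v2,v4,v0) [+--] → (0.477578, -0.8028, -0.855)–(-0.815, -0.8028, -0.855)  len=1.2926
  (v1,v7,v3) [-++] → (-0.477578, -0.8028, 0.855)–(-0.815, -0.8028, 0.855)  len=0.3374
  (v5,v7,v1) [-+-] → (0.815, -0.8028, 0.855)–(-0.477578, -0.8028, 0.855)  len=1.2926
  (v6,v4,v2) [+-+] → (0.815, -0.8028, -0.855)–(0.477578, -0.8028, -0.855)  len=0.3374
  (v6,v5,v4) [+--] → (0.815, -0.8028, 0.501018)–(0.815, -0.8028, -0.855)  len=1.3560
  (v7,v5,v6) [+-+] → (0.815, -0.8028, 0.855)–(0.815, -0.8028, 0.501018)  len=0.3540

Chained into 1 loop(s):
  loop 1: 8 segments, perimeter = 6.6800
Total perimeter = 6.680

loops=1 perimeter=6.680


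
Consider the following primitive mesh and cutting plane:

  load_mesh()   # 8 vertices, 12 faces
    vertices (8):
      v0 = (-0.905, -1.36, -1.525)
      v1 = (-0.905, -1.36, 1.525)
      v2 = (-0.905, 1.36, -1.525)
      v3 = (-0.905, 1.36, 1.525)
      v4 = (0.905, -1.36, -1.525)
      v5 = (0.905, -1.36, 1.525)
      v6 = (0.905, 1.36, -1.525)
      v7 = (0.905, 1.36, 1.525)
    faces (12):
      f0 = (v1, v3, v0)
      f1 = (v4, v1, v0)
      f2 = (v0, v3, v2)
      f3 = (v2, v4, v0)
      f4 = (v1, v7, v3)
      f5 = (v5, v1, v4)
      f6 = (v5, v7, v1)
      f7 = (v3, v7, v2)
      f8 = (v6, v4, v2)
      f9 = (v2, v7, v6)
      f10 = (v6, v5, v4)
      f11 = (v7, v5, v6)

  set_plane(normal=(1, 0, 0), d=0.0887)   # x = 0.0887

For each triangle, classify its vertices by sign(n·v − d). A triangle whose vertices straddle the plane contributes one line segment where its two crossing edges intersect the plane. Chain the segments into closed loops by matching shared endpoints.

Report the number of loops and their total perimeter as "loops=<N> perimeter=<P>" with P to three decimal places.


loops=1 perimeter=11.540

Straddling triangles (8 of 12):
  (v4,v1,v0) [+--] → (0.0887, -1.36, -0.149467)–(0.0887, -1.36, -1.525)  len=1.3755
  (v2,v4,v0) [-+-] → (0.0887, -0.133295, -1.525)–(0.0887, -1.36, -1.525)  len=1.2267
  (v1,v7,v3) [-+-] → (0.0887, 0.133295, 1.525)–(0.0887, 1.36, 1.525)  len=1.2267
  (v5,v1,v4) [+-+] → (0.0887, -1.36, 1.525)–(0.0887, -1.36, -0.149467)  len=1.6745
  (v5,v7,v1) [++-] → (0.0887, 0.133295, 1.525)–(0.0887, -1.36, 1.525)  len=1.4933
  (v3,v7,v2) [-+-] → (0.0887, 1.36, 1.525)–(0.0887, 1.36, 0.149467)  len=1.3755
  (v6,v4,v2) [++-] → (0.0887, -0.133295, -1.525)–(0.0887, 1.36, -1.525)  len=1.4933
  (v2,v7,v6) [-++] → (0.0887, 1.36, 0.149467)–(0.0887, 1.36, -1.525)  len=1.6745

Chained into 1 loop(s):
  loop 1: 8 segments, perimeter = 11.5400
Total perimeter = 11.540


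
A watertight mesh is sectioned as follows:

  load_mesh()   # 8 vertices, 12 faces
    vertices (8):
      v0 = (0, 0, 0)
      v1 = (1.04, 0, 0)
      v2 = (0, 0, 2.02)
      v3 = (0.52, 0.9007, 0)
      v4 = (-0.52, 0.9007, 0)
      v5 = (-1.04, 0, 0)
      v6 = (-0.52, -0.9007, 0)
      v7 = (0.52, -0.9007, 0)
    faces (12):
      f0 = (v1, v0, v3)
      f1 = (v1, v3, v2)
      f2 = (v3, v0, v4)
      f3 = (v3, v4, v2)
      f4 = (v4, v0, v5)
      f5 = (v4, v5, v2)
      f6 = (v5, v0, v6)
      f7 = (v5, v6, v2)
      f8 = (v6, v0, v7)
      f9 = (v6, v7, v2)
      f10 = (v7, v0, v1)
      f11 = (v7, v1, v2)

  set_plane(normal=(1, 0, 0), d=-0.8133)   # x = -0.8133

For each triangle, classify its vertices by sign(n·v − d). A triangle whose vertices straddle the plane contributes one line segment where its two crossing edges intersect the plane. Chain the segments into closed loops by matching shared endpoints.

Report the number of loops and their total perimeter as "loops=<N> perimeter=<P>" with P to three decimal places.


Straddling triangles (4 of 12):
  (v4,v0,v5) [++-] → (-0.8133, 0, 0)–(-0.8133, 0.392671, 0)  len=0.3927
  (v4,v5,v2) [+-+] → (-0.8133, 0.392671, 0)–(-0.8133, 0, 0.440321)  len=0.5900
  (v5,v0,v6) [-++] → (-0.8133, 0, 0)–(-0.8133, -0.392671, 0)  len=0.3927
  (v5,v6,v2) [-++] → (-0.8133, -0.392671, 0)–(-0.8133, 0, 0.440321)  len=0.5900

Chained into 1 loop(s):
  loop 1: 4 segments, perimeter = 1.9653
Total perimeter = 1.965

loops=1 perimeter=1.965


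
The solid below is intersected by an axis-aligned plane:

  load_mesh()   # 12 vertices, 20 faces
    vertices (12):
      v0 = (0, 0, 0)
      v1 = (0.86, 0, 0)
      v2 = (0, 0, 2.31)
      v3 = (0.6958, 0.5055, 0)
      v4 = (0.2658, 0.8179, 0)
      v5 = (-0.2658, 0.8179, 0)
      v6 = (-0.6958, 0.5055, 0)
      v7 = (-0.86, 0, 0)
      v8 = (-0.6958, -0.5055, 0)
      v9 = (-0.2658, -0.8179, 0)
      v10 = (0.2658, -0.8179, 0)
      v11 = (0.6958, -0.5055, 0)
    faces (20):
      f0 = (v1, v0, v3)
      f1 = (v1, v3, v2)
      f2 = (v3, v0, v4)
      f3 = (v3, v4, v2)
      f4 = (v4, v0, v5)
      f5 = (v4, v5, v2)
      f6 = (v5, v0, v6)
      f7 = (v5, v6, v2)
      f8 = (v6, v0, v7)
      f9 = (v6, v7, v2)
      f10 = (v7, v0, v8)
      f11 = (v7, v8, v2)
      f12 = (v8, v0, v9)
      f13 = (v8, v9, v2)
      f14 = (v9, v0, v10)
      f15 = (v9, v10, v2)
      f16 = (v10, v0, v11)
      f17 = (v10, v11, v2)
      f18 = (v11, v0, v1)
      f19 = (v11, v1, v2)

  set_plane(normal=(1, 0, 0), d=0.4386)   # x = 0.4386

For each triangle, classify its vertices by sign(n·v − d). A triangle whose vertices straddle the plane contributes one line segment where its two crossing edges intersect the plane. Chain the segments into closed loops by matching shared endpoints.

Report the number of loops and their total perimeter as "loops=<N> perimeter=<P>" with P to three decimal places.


loops=1 perimeter=4.095

Straddling triangles (8 of 20):
  (v1,v0,v3) [+-+] → (0.4386, 0, 0)–(0.4386, 0.318644, 0)  len=0.3186
  (v1,v3,v2) [++-] → (0.4386, 0.318644, 0.853883)–(0.4386, 0, 1.1319)  len=0.4229
  (v3,v0,v4) [+--] → (0.4386, 0.318644, 0)–(0.4386, 0.692359, 0)  len=0.3737
  (v3,v4,v2) [+--] → (0.4386, 0.692359, 0)–(0.4386, 0.318644, 0.853883)  len=0.9321
  (v10,v0,v11) [--+] → (0.4386, -0.318644, 0)–(0.4386, -0.692359, 0)  len=0.3737
  (v10,v11,v2) [-+-] → (0.4386, -0.692359, 0)–(0.4386, -0.318644, 0.853883)  len=0.9321
  (v11,v0,v1) [+-+] → (0.4386, -0.318644, 0)–(0.4386, 0, 0)  len=0.3186
  (v11,v1,v2) [++-] → (0.4386, 0, 1.1319)–(0.4386, -0.318644, 0.853883)  len=0.4229

Chained into 1 loop(s):
  loop 1: 8 segments, perimeter = 4.0946
Total perimeter = 4.095
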